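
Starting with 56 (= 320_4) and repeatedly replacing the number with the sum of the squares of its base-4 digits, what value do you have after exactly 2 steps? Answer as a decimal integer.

10

56 = (3,2,0)_4 → 3² + 2² + 0² = 9 + 4 + 0 = 13
13 = (3,1)_4 → 3² + 1² = 9 + 1 = 10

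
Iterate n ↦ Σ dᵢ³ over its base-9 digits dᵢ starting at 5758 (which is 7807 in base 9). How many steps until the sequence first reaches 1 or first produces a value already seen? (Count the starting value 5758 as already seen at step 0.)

5758 = (7,8,0,7)_9 → 7³ + 8³ + 0³ + 7³ = 1198
1198 = (1,5,7,1)_9 → 1³ + 5³ + 7³ + 1³ = 470
470 = (5,7,2)_9 → 5³ + 7³ + 2³ = 476
476 = (5,7,8)_9 → 5³ + 7³ + 8³ = 980
980 = (1,3,0,8)_9 → 1³ + 3³ + 0³ + 8³ = 540
540 = (6,6,0)_9 → 6³ + 6³ + 0³ = 432
432 = (5,3,0)_9 → 5³ + 3³ + 0³ = 152
152 = (1,7,8)_9 → 1³ + 7³ + 8³ = 856
856 = (1,1,5,1)_9 → 1³ + 1³ + 5³ + 1³ = 128
128 = (1,5,2)_9 → 1³ + 5³ + 2³ = 134
134 = (1,5,8)_9 → 1³ + 5³ + 8³ = 638
638 = (7,7,8)_9 → 7³ + 7³ + 8³ = 1198  — 1198 repeats.
That took 12 steps.

12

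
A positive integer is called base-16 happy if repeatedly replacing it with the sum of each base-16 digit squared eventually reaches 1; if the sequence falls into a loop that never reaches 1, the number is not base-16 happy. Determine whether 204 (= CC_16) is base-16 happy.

204 = (12,12)_16 → 288
288 = (1,2,0)_16 → 5
5 = (5)_16 → 25
25 = (1,9)_16 → 82
82 = (5,2)_16 → 29
29 = (1,13)_16 → 170
170 = (10,10)_16 → 200
200 = (12,8)_16 → 208
208 = (13,0)_16 → 169
169 = (10,9)_16 → 181
181 = (11,5)_16 → 146
146 = (9,2)_16 → 85
85 = (5,5)_16 → 50
50 = (3,2)_16 → 13
13 = (13)_16 → 169  — 169 already seen; the sequence cycles without reaching 1.

not base-16 happy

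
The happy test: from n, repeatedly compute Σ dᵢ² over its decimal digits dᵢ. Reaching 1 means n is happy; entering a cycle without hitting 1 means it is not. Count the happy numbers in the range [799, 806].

799: 799 → 211 → 6 → 36 → 45 → 41 → 17 → 50 → 25 → 29 → 85 → 89 → 145 → 42 → 20 → 4 → 16 → 37 → 58 → 89  (repeats 89)
800: 800 → 64 → 52 → 29 → 85 → 89 → 145 → 42 → 20 → 4 → 16 → 37 → 58 → 89  (repeats 89)
801: 801 → 65 → 61 → 37 → 58 → 89 → 145 → 42 → 20 → 4 → 16 → 37  (repeats 37)
802: 802 → 68 → 100 → 1  (reaches 1)
803: 803 → 73 → 58 → 89 → 145 → 42 → 20 → 4 → 16 → 37 → 58  (repeats 58)
804: 804 → 80 → 64 → 52 → 29 → 85 → 89 → 145 → 42 → 20 → 4 → 16 → 37 → 58 → 89  (repeats 89)
805: 805 → 89 → 145 → 42 → 20 → 4 → 16 → 37 → 58 → 89  (repeats 89)
806: 806 → 100 → 1  (reaches 1)
happy: 802, 806

2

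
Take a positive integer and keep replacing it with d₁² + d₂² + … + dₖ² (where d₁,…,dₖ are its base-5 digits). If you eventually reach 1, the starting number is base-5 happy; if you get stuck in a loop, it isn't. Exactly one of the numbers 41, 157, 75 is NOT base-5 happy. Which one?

75

41: 41 → 11 → 5 → 1  — reaches 1 (base-5 happy)
157: 157 → 7 → 5 → 1  — reaches 1 (base-5 happy)
75: 75 → 9 → 17 → 13 → 13  — repeats 13 (not base-5 happy)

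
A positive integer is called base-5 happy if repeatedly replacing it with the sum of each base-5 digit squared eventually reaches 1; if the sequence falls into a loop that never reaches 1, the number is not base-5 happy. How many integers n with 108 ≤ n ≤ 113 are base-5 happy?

1

108: 108 → 26 → 2 → 4 → 16 → 10 → 4  — not base-5 happy
109: 109 → 33 → 11 → 5 → 1  — base-5 happy
110: 110 → 20 → 16 → 10 → 4 → 16  — not base-5 happy
111: 111 → 21 → 17 → 13 → 13  — not base-5 happy
112: 112 → 24 → 32 → 6 → 2 → 4 → 16 → 10 → 4  — not base-5 happy
113: 113 → 29 → 17 → 13 → 13  — not base-5 happy
base-5 happy: 109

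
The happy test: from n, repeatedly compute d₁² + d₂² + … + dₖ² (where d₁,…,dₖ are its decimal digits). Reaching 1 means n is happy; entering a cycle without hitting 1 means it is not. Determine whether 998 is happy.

happy

998 → 9² + 9² + 8² = 81 + 81 + 64 = 226
226 → 2² + 2² + 6² = 4 + 4 + 36 = 44
44 → 4² + 4² = 16 + 16 = 32
32 → 3² + 2² = 9 + 4 = 13
13 → 1² + 3² = 1 + 9 = 10
10 → 1² + 0² = 1 + 0 = 1  — reached 1.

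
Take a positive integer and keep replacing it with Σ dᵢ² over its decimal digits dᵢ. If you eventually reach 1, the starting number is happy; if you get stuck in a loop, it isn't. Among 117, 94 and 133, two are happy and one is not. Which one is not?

117

117: 117 → 51 → 26 → 40 → 16 → 37 → 58 → 89 → 145 → 42 → 20 → 4 → 16  — repeats 16 (not happy)
94: 94 → 97 → 130 → 10 → 1  — reaches 1 (happy)
133: 133 → 19 → 82 → 68 → 100 → 1  — reaches 1 (happy)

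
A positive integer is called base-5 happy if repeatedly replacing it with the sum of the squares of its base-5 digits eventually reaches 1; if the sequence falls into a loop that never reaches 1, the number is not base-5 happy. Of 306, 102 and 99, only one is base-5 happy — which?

99

306: 306 → 10 → 4 → 16 → 10  — repeats 10 (not base-5 happy)
102: 102 → 20 → 16 → 10 → 4 → 16  — repeats 16 (not base-5 happy)
99: 99 → 41 → 11 → 5 → 1  — reaches 1 (base-5 happy)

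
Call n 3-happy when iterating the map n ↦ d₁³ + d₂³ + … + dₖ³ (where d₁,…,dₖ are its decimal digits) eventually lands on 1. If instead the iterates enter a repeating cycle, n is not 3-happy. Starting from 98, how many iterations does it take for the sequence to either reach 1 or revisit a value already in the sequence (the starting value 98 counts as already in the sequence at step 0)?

98 → 9³ + 8³ = 1241
1241 → 1³ + 2³ + 4³ + 1³ = 74
74 → 7³ + 4³ = 407
407 → 4³ + 0³ + 7³ = 407  — 407 repeats.
That took 4 steps.

4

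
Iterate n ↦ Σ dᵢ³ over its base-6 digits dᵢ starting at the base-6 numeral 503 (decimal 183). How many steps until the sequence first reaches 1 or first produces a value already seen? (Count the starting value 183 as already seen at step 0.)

183 = (5,0,3)_6 → 152
152 = (4,1,2)_6 → 73
73 = (2,0,1)_6 → 9
9 = (1,3)_6 → 28
28 = (4,4)_6 → 128
128 = (3,3,2)_6 → 62
62 = (1,4,2)_6 → 73  — 73 repeats.
That took 7 steps.

7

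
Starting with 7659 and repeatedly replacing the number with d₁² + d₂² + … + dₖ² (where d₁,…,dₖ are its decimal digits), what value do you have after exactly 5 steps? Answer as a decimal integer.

7659 → 7² + 6² + 5² + 9² = 49 + 36 + 25 + 81 = 191
191 → 1² + 9² + 1² = 1 + 81 + 1 = 83
83 → 8² + 3² = 64 + 9 = 73
73 → 7² + 3² = 49 + 9 = 58
58 → 5² + 8² = 25 + 64 = 89

89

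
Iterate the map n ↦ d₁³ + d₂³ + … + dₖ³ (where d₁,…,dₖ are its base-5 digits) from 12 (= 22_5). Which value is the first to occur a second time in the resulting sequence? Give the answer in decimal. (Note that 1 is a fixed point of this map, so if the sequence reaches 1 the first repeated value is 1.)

12 = (2,2)_5 → 2³ + 2³ = 8 + 8 = 16
16 = (3,1)_5 → 3³ + 1³ = 27 + 1 = 28
28 = (1,0,3)_5 → 1³ + 0³ + 3³ = 1 + 0 + 27 = 28  — 28 already appeared earlier.

28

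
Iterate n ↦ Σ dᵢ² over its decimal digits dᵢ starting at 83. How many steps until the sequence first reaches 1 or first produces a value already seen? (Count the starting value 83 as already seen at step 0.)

83 → 73
73 → 58
58 → 89
89 → 145
145 → 42
42 → 20
20 → 4
4 → 16
16 → 37
37 → 58  — 58 repeats.
That took 10 steps.

10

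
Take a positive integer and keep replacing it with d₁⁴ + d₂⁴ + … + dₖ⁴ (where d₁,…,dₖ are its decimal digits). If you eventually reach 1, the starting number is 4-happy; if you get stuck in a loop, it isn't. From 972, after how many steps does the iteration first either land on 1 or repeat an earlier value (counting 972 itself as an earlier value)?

972 → 9⁴ + 7⁴ + 2⁴ = 8978
8978 → 8⁴ + 9⁴ + 7⁴ + 8⁴ = 17154
17154 → 1⁴ + 7⁴ + 1⁴ + 5⁴ + 4⁴ = 3284
3284 → 3⁴ + 2⁴ + 8⁴ + 4⁴ = 4449
4449 → 4⁴ + 4⁴ + 4⁴ + 9⁴ = 7329
7329 → 7⁴ + 3⁴ + 2⁴ + 9⁴ = 9059
9059 → 9⁴ + 0⁴ + 5⁴ + 9⁴ = 13747
13747 → 1⁴ + 3⁴ + 7⁴ + 4⁴ + 7⁴ = 5140
5140 → 5⁴ + 1⁴ + 4⁴ + 0⁴ = 882
882 → 8⁴ + 8⁴ + 2⁴ = 8208
8208 → 8⁴ + 2⁴ + 0⁴ + 8⁴ = 8208  — 8208 repeats.
That took 11 steps.

11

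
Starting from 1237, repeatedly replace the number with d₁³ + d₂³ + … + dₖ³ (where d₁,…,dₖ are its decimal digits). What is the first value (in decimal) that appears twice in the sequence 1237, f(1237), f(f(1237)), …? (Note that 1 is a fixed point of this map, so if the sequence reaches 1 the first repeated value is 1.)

1237 → 1³ + 2³ + 3³ + 7³ = 379
379 → 3³ + 7³ + 9³ = 1099
1099 → 1³ + 0³ + 9³ + 9³ = 1459
1459 → 1³ + 4³ + 5³ + 9³ = 919
919 → 9³ + 1³ + 9³ = 1459  — 1459 already appeared earlier.

1459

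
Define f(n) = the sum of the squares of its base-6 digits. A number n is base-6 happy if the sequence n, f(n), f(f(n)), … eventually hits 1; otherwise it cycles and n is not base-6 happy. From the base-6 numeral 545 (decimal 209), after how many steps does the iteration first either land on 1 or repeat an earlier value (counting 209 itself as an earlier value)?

209 = (5,4,5)_6 → 66
66 = (1,5,0)_6 → 26
26 = (4,2)_6 → 20
20 = (3,2)_6 → 13
13 = (2,1)_6 → 5
5 = (5)_6 → 25
25 = (4,1)_6 → 17
17 = (2,5)_6 → 29
29 = (4,5)_6 → 41
41 = (1,0,5)_6 → 26  — 26 repeats.
That took 10 steps.

10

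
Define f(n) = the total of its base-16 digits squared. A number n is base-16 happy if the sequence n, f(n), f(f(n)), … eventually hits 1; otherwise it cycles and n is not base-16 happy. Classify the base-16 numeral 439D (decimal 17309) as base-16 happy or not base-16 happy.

base-16 happy

17309 = (4,3,9,13)_16 → 4² + 3² + 9² + 13² = 16 + 9 + 81 + 169 = 275
275 = (1,1,3)_16 → 1² + 1² + 3² = 1 + 1 + 9 = 11
11 = (11)_16 → 11² = 121
121 = (7,9)_16 → 7² + 9² = 49 + 81 = 130
130 = (8,2)_16 → 8² + 2² = 64 + 4 = 68
68 = (4,4)_16 → 4² + 4² = 16 + 16 = 32
32 = (2,0)_16 → 2² + 0² = 4 + 0 = 4
4 = (4)_16 → 4² = 16
16 = (1,0)_16 → 1² + 0² = 1 + 0 = 1  — reached 1.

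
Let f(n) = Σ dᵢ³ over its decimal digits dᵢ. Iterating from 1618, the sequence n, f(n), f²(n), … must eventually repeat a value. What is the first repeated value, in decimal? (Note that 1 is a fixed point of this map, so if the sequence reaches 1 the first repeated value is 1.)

1618 → 1³ + 6³ + 1³ + 8³ = 1 + 216 + 1 + 512 = 730
730 → 7³ + 3³ + 0³ = 343 + 27 + 0 = 370
370 → 3³ + 7³ + 0³ = 27 + 343 + 0 = 370  — 370 already appeared earlier.

370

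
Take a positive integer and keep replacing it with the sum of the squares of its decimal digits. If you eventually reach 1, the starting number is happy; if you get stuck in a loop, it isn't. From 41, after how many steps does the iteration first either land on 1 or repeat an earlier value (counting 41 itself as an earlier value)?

14

41 → 17
17 → 50
50 → 25
25 → 29
29 → 85
85 → 89
89 → 145
145 → 42
42 → 20
20 → 4
4 → 16
16 → 37
37 → 58
58 → 89  — 89 repeats.
That took 14 steps.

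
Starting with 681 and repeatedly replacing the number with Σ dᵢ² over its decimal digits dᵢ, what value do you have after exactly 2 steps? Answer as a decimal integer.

681 → 6² + 8² + 1² = 36 + 64 + 1 = 101
101 → 1² + 0² + 1² = 1 + 0 + 1 = 2

2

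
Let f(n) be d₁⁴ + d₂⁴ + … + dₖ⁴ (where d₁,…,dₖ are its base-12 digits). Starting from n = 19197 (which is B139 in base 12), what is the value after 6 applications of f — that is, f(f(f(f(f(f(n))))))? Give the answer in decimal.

19197 = (11,1,3,9)_12 → 11⁴ + 1⁴ + 3⁴ + 9⁴ = 14641 + 1 + 81 + 6561 = 21284
21284 = (1,0,3,9,8)_12 → 1⁴ + 0⁴ + 3⁴ + 9⁴ + 8⁴ = 1 + 0 + 81 + 6561 + 4096 = 10739
10739 = (6,2,6,11)_12 → 6⁴ + 2⁴ + 6⁴ + 11⁴ = 1296 + 16 + 1296 + 14641 = 17249
17249 = (9,11,9,5)_12 → 9⁴ + 11⁴ + 9⁴ + 5⁴ = 6561 + 14641 + 6561 + 625 = 28388
28388 = (1,4,5,1,8)_12 → 1⁴ + 4⁴ + 5⁴ + 1⁴ + 8⁴ = 1 + 256 + 625 + 1 + 4096 = 4979
4979 = (2,10,6,11)_12 → 2⁴ + 10⁴ + 6⁴ + 11⁴ = 16 + 10000 + 1296 + 14641 = 25953

25953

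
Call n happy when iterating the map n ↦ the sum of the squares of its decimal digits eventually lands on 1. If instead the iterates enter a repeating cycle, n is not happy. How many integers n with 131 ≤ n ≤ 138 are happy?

1

131: 131 → 11 → 2 → 4 → 16 → 37 → 58 → 89 → 145 → 42 → 20 → 4  (repeats 4)
132: 132 → 14 → 17 → 50 → 25 → 29 → 85 → 89 → 145 → 42 → 20 → 4 → 16 → 37 → 58 → 89  (repeats 89)
133: 133 → 19 → 82 → 68 → 100 → 1  (reaches 1)
134: 134 → 26 → 40 → 16 → 37 → 58 → 89 → 145 → 42 → 20 → 4 → 16  (repeats 16)
135: 135 → 35 → 34 → 25 → 29 → 85 → 89 → 145 → 42 → 20 → 4 → 16 → 37 → 58 → 89  (repeats 89)
136: 136 → 46 → 52 → 29 → 85 → 89 → 145 → 42 → 20 → 4 → 16 → 37 → 58 → 89  (repeats 89)
137: 137 → 59 → 106 → 37 → 58 → 89 → 145 → 42 → 20 → 4 → 16 → 37  (repeats 37)
138: 138 → 74 → 65 → 61 → 37 → 58 → 89 → 145 → 42 → 20 → 4 → 16 → 37  (repeats 37)
happy: 133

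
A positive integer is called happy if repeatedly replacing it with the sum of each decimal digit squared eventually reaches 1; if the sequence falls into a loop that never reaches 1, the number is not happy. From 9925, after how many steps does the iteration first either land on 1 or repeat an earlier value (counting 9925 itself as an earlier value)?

12

9925 → 9² + 9² + 2² + 5² = 81 + 81 + 4 + 25 = 191
191 → 1² + 9² + 1² = 1 + 81 + 1 = 83
83 → 8² + 3² = 64 + 9 = 73
73 → 7² + 3² = 49 + 9 = 58
58 → 5² + 8² = 25 + 64 = 89
89 → 8² + 9² = 64 + 81 = 145
145 → 1² + 4² + 5² = 1 + 16 + 25 = 42
42 → 4² + 2² = 16 + 4 = 20
20 → 2² + 0² = 4 + 0 = 4
4 → 4² = 16
16 → 1² + 6² = 1 + 36 = 37
37 → 3² + 7² = 9 + 49 = 58  — 58 repeats.
That took 12 steps.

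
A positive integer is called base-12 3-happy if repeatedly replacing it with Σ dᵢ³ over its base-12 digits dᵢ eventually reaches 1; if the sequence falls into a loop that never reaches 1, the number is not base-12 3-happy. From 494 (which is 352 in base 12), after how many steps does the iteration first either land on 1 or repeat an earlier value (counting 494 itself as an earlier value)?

494 = (3,5,2)_12 → 3³ + 5³ + 2³ = 160
160 = (1,1,4)_12 → 1³ + 1³ + 4³ = 66
66 = (5,6)_12 → 5³ + 6³ = 341
341 = (2,4,5)_12 → 2³ + 4³ + 5³ = 197
197 = (1,4,5)_12 → 1³ + 4³ + 5³ = 190
190 = (1,3,10)_12 → 1³ + 3³ + 10³ = 1028
1028 = (7,1,8)_12 → 7³ + 1³ + 8³ = 856
856 = (5,11,4)_12 → 5³ + 11³ + 4³ = 1520
1520 = (10,6,8)_12 → 10³ + 6³ + 8³ = 1728
1728 = (1,0,0,0)_12 → 1³ + 0³ + 0³ + 0³ = 1  — reached 1.
That took 10 steps.

10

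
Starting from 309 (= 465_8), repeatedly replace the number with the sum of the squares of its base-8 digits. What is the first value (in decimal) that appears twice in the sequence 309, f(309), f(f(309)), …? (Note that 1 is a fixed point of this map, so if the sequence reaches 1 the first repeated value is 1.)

309 = (4,6,5)_8 → 4² + 6² + 5² = 77
77 = (1,1,5)_8 → 1² + 1² + 5² = 27
27 = (3,3)_8 → 3² + 3² = 18
18 = (2,2)_8 → 2² + 2² = 8
8 = (1,0)_8 → 1² + 0² = 1  — reached the fixed point 1.
1 → 1, so 1 is the first repeated value.

1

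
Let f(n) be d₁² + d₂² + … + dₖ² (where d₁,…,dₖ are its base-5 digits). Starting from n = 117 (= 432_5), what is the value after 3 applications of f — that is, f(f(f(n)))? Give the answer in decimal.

13

117 = (4,3,2)_5 → 4² + 3² + 2² = 16 + 9 + 4 = 29
29 = (1,0,4)_5 → 1² + 0² + 4² = 1 + 0 + 16 = 17
17 = (3,2)_5 → 3² + 2² = 9 + 4 = 13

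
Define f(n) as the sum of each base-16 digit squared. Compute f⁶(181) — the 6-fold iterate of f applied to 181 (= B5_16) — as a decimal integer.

181 = (11,5)_16 → 11² + 5² = 121 + 25 = 146
146 = (9,2)_16 → 9² + 2² = 81 + 4 = 85
85 = (5,5)_16 → 5² + 5² = 25 + 25 = 50
50 = (3,2)_16 → 3² + 2² = 9 + 4 = 13
13 = (13)_16 → 13² = 169
169 = (10,9)_16 → 10² + 9² = 100 + 81 = 181

181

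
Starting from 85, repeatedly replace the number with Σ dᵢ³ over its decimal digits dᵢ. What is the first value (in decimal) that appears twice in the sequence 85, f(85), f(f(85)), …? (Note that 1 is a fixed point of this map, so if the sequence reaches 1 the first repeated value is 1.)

85 → 8³ + 5³ = 512 + 125 = 637
637 → 6³ + 3³ + 7³ = 216 + 27 + 343 = 586
586 → 5³ + 8³ + 6³ = 125 + 512 + 216 = 853
853 → 8³ + 5³ + 3³ = 512 + 125 + 27 = 664
664 → 6³ + 6³ + 4³ = 216 + 216 + 64 = 496
496 → 4³ + 9³ + 6³ = 64 + 729 + 216 = 1009
1009 → 1³ + 0³ + 0³ + 9³ = 1 + 0 + 0 + 729 = 730
730 → 7³ + 3³ + 0³ = 343 + 27 + 0 = 370
370 → 3³ + 7³ + 0³ = 27 + 343 + 0 = 370  — 370 already appeared earlier.

370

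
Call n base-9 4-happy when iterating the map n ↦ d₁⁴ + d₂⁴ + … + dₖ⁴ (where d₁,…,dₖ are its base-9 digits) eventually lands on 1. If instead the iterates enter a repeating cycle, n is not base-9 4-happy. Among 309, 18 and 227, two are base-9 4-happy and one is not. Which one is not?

18

309: 309 → 2563 → 3363 → 2433 → 243 → 81 → 1  — reaches 1 (base-9 4-happy)
18: 18 → 16 → 2402 → 4818 → 2258 → 6578 → 4098 → 1956 → 1394 → 8194 → 290 → 722 → 8208 → 114 → 1378 → 4098  — repeats 4098 (not base-9 4-happy)
227: 227 → 2433 → 243 → 81 → 1  — reaches 1 (base-9 4-happy)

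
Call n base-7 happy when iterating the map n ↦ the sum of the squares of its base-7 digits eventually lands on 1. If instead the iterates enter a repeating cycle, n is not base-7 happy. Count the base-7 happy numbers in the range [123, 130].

123: 123 → 29 → 17 → 13 → 37 → 29  — not base-7 happy
124: 124 → 38 → 34 → 52 → 10 → 10  — not base-7 happy
125: 125 → 49 → 1  — base-7 happy
126: 126 → 20 → 40 → 50 → 2 → 4 → 16 → 8 → 2  — not base-7 happy
127: 127 → 21 → 9 → 5 → 25 → 25  — not base-7 happy
128: 128 → 24 → 18 → 20 → 40 → 50 → 2 → 4 → 16 → 8 → 2  — not base-7 happy
129: 129 → 29 → 17 → 13 → 37 → 29  — not base-7 happy
130: 130 → 36 → 26 → 34 → 52 → 10 → 10  — not base-7 happy
base-7 happy: 125

1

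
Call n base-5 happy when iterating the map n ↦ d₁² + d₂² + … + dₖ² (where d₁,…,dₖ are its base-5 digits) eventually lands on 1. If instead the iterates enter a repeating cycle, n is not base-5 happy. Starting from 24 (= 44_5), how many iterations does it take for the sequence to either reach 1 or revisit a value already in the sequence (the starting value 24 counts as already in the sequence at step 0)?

24 = (4,4)_5 → 4² + 4² = 16 + 16 = 32
32 = (1,1,2)_5 → 1² + 1² + 2² = 1 + 1 + 4 = 6
6 = (1,1)_5 → 1² + 1² = 1 + 1 = 2
2 = (2)_5 → 2² = 4
4 = (4)_5 → 4² = 16
16 = (3,1)_5 → 3² + 1² = 9 + 1 = 10
10 = (2,0)_5 → 2² + 0² = 4 + 0 = 4  — 4 repeats.
That took 7 steps.

7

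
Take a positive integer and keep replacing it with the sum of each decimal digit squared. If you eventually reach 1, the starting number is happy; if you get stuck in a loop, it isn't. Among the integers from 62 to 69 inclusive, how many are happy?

1

62: 62 → 40 → 16 → 37 → 58 → 89 → 145 → 42 → 20 → 4 → 16  (repeats 16)
63: 63 → 45 → 41 → 17 → 50 → 25 → 29 → 85 → 89 → 145 → 42 → 20 → 4 → 16 → 37 → 58 → 89  (repeats 89)
64: 64 → 52 → 29 → 85 → 89 → 145 → 42 → 20 → 4 → 16 → 37 → 58 → 89  (repeats 89)
65: 65 → 61 → 37 → 58 → 89 → 145 → 42 → 20 → 4 → 16 → 37  (repeats 37)
66: 66 → 72 → 53 → 34 → 25 → 29 → 85 → 89 → 145 → 42 → 20 → 4 → 16 → 37 → 58 → 89  (repeats 89)
67: 67 → 85 → 89 → 145 → 42 → 20 → 4 → 16 → 37 → 58 → 89  (repeats 89)
68: 68 → 100 → 1  (reaches 1)
69: 69 → 117 → 51 → 26 → 40 → 16 → 37 → 58 → 89 → 145 → 42 → 20 → 4 → 16  (repeats 16)
happy: 68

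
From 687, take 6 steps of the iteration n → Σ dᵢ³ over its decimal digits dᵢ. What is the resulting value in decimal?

66

687 → 6³ + 8³ + 7³ = 216 + 512 + 343 = 1071
1071 → 1³ + 0³ + 7³ + 1³ = 1 + 0 + 343 + 1 = 345
345 → 3³ + 4³ + 5³ = 27 + 64 + 125 = 216
216 → 2³ + 1³ + 6³ = 8 + 1 + 216 = 225
225 → 2³ + 2³ + 5³ = 8 + 8 + 125 = 141
141 → 1³ + 4³ + 1³ = 1 + 64 + 1 = 66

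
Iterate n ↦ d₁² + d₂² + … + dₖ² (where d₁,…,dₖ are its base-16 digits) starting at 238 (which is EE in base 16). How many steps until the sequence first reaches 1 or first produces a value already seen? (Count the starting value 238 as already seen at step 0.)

8

238 = (14,14)_16 → 14² + 14² = 196 + 196 = 392
392 = (1,8,8)_16 → 1² + 8² + 8² = 1 + 64 + 64 = 129
129 = (8,1)_16 → 8² + 1² = 64 + 1 = 65
65 = (4,1)_16 → 4² + 1² = 16 + 1 = 17
17 = (1,1)_16 → 1² + 1² = 1 + 1 = 2
2 = (2)_16 → 2² = 4
4 = (4)_16 → 4² = 16
16 = (1,0)_16 → 1² + 0² = 1 + 0 = 1  — reached 1.
That took 8 steps.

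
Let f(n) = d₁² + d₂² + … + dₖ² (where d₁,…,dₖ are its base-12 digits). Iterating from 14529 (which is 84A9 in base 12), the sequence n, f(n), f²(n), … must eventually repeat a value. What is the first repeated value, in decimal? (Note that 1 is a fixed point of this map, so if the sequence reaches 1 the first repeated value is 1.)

25

14529 = (8,4,10,9)_12 → 8² + 4² + 10² + 9² = 64 + 16 + 100 + 81 = 261
261 = (1,9,9)_12 → 1² + 9² + 9² = 1 + 81 + 81 = 163
163 = (1,1,7)_12 → 1² + 1² + 7² = 1 + 1 + 49 = 51
51 = (4,3)_12 → 4² + 3² = 16 + 9 = 25
25 = (2,1)_12 → 2² + 1² = 4 + 1 = 5
5 = (5)_12 → 5² = 25  — 25 already appeared earlier.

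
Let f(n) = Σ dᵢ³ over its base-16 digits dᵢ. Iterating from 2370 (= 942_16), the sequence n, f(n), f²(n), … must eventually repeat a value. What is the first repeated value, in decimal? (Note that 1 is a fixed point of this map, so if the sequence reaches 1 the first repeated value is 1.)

72

2370 = (9,4,2)_16 → 801
801 = (3,2,1)_16 → 36
36 = (2,4)_16 → 72
72 = (4,8)_16 → 576
576 = (2,4,0)_16 → 72  — 72 already appeared earlier.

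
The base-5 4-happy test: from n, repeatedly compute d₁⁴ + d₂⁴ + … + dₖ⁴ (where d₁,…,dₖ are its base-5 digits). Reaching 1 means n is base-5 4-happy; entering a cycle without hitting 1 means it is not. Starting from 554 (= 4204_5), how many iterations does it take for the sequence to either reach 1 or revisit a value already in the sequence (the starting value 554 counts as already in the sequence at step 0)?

5

554 = (4,2,0,4)_5 → 4⁴ + 2⁴ + 0⁴ + 4⁴ = 256 + 16 + 0 + 256 = 528
528 = (4,1,0,3)_5 → 4⁴ + 1⁴ + 0⁴ + 3⁴ = 256 + 1 + 0 + 81 = 338
338 = (2,3,2,3)_5 → 2⁴ + 3⁴ + 2⁴ + 3⁴ = 16 + 81 + 16 + 81 = 194
194 = (1,2,3,4)_5 → 1⁴ + 2⁴ + 3⁴ + 4⁴ = 1 + 16 + 81 + 256 = 354
354 = (2,4,0,4)_5 → 2⁴ + 4⁴ + 0⁴ + 4⁴ = 16 + 256 + 0 + 256 = 528  — 528 repeats.
That took 5 steps.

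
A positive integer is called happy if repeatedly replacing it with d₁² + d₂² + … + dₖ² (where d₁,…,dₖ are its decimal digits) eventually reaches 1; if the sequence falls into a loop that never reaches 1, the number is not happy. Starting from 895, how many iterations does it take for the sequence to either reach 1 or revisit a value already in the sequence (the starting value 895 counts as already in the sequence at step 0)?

895 → 8² + 9² + 5² = 170
170 → 1² + 7² + 0² = 50
50 → 5² + 0² = 25
25 → 2² + 5² = 29
29 → 2² + 9² = 85
85 → 8² + 5² = 89
89 → 8² + 9² = 145
145 → 1² + 4² + 5² = 42
42 → 4² + 2² = 20
20 → 2² + 0² = 4
4 → 4² = 16
16 → 1² + 6² = 37
37 → 3² + 7² = 58
58 → 5² + 8² = 89  — 89 repeats.
That took 14 steps.

14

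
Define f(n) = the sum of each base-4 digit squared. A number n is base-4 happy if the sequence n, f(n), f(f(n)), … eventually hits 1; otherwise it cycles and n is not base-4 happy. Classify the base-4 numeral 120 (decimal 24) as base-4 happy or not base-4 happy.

24 = (1,2,0)_4 → 1² + 2² + 0² = 1 + 4 + 0 = 5
5 = (1,1)_4 → 1² + 1² = 1 + 1 = 2
2 = (2)_4 → 2² = 4
4 = (1,0)_4 → 1² + 0² = 1 + 0 = 1  — reached 1.

base-4 happy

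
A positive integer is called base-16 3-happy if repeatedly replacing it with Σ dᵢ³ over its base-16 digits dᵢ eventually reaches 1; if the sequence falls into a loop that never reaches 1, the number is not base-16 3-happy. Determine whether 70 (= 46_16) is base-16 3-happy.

70 = (4,6)_16 → 280
280 = (1,1,8)_16 → 514
514 = (2,0,2)_16 → 16
16 = (1,0)_16 → 1  — reached 1.

base-16 3-happy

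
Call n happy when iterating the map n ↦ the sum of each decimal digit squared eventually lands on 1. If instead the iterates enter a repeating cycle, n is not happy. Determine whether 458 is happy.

458 → 4² + 5² + 8² = 105
105 → 1² + 0² + 5² = 26
26 → 2² + 6² = 40
40 → 4² + 0² = 16
16 → 1² + 6² = 37
37 → 3² + 7² = 58
58 → 5² + 8² = 89
89 → 8² + 9² = 145
145 → 1² + 4² + 5² = 42
42 → 4² + 2² = 20
20 → 2² + 0² = 4
4 → 4² = 16  — 16 already seen; the sequence cycles without reaching 1.

not happy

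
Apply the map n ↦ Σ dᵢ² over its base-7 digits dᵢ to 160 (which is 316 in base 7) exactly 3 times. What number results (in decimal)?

10

160 = (3,1,6)_7 → 3² + 1² + 6² = 9 + 1 + 36 = 46
46 = (6,4)_7 → 6² + 4² = 36 + 16 = 52
52 = (1,0,3)_7 → 1² + 0² + 3² = 1 + 0 + 9 = 10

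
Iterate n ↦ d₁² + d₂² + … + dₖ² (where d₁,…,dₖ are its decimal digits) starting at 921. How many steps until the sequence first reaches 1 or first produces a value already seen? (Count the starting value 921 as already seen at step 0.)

921 → 9² + 2² + 1² = 86
86 → 8² + 6² = 100
100 → 1² + 0² + 0² = 1  — reached 1.
That took 3 steps.

3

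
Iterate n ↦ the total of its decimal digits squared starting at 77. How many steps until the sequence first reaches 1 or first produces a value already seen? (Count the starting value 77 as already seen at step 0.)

10

77 → 7² + 7² = 49 + 49 = 98
98 → 9² + 8² = 81 + 64 = 145
145 → 1² + 4² + 5² = 1 + 16 + 25 = 42
42 → 4² + 2² = 16 + 4 = 20
20 → 2² + 0² = 4 + 0 = 4
4 → 4² = 16
16 → 1² + 6² = 1 + 36 = 37
37 → 3² + 7² = 9 + 49 = 58
58 → 5² + 8² = 25 + 64 = 89
89 → 8² + 9² = 64 + 81 = 145  — 145 repeats.
That took 10 steps.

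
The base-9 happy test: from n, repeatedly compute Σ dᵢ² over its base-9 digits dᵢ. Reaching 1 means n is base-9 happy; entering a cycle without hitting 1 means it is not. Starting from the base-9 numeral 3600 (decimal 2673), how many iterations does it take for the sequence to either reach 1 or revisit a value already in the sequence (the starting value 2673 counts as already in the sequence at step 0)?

2673 = (3,6,0,0)_9 → 3² + 6² + 0² + 0² = 45
45 = (5,0)_9 → 5² + 0² = 25
25 = (2,7)_9 → 2² + 7² = 53
53 = (5,8)_9 → 5² + 8² = 89
89 = (1,0,8)_9 → 1² + 0² + 8² = 65
65 = (7,2)_9 → 7² + 2² = 53  — 53 repeats.
That took 6 steps.

6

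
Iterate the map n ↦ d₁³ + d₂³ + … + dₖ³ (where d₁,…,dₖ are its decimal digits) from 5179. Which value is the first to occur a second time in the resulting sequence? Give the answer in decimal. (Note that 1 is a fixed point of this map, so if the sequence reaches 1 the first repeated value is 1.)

5179 → 1198
1198 → 1243
1243 → 100
100 → 1  — reached the fixed point 1.
1 → 1, so 1 is the first repeated value.

1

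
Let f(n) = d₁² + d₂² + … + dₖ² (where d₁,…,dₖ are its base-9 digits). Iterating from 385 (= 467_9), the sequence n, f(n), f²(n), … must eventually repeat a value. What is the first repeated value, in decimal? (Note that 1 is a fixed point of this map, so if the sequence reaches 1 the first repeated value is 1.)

1

385 = (4,6,7)_9 → 4² + 6² + 7² = 16 + 36 + 49 = 101
101 = (1,2,2)_9 → 1² + 2² + 2² = 1 + 4 + 4 = 9
9 = (1,0)_9 → 1² + 0² = 1 + 0 = 1  — reached the fixed point 1.
1 → 1, so 1 is the first repeated value.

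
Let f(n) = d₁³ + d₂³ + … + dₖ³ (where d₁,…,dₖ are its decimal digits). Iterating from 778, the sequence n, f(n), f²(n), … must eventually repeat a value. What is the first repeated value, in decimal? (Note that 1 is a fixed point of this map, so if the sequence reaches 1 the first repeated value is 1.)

778 → 7³ + 7³ + 8³ = 343 + 343 + 512 = 1198
1198 → 1³ + 1³ + 9³ + 8³ = 1 + 1 + 729 + 512 = 1243
1243 → 1³ + 2³ + 4³ + 3³ = 1 + 8 + 64 + 27 = 100
100 → 1³ + 0³ + 0³ = 1 + 0 + 0 = 1  — reached the fixed point 1.
1 → 1, so 1 is the first repeated value.

1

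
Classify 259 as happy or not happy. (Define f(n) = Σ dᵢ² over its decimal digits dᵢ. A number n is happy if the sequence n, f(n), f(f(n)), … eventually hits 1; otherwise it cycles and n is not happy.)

259 → 110
110 → 2
2 → 4
4 → 16
16 → 37
37 → 58
58 → 89
89 → 145
145 → 42
42 → 20
20 → 4  — 4 already seen; the sequence cycles without reaching 1.

not happy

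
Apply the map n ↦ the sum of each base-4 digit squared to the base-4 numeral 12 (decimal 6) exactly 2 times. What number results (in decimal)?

2

6 = (1,2)_4 → 1² + 2² = 5
5 = (1,1)_4 → 1² + 1² = 2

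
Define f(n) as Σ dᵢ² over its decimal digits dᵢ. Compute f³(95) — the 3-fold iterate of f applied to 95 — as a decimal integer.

58

95 → 9² + 5² = 106
106 → 1² + 0² + 6² = 37
37 → 3² + 7² = 58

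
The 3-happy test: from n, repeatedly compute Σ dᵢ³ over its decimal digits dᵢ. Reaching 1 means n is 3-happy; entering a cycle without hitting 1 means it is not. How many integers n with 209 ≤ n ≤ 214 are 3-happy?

1

209: 209 → 737 → 713 → 371 → 371  (repeats 371)
210: 210 → 9 → 729 → 1080 → 513 → 153 → 153  (repeats 153)
211: 211 → 10 → 1  (reaches 1)
212: 212 → 17 → 344 → 155 → 251 → 134 → 92 → 737 → 713 → 371 → 371  (repeats 371)
213: 213 → 36 → 243 → 99 → 1458 → 702 → 351 → 153 → 153  (repeats 153)
214: 214 → 73 → 370 → 370  (repeats 370)
3-happy: 211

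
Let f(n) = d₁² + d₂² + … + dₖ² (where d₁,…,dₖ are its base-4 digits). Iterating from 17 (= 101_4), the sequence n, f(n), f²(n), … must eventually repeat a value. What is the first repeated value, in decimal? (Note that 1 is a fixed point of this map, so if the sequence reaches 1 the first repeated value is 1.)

1

17 = (1,0,1)_4 → 1² + 0² + 1² = 2
2 = (2)_4 → 2² = 4
4 = (1,0)_4 → 1² + 0² = 1  — reached the fixed point 1.
1 → 1, so 1 is the first repeated value.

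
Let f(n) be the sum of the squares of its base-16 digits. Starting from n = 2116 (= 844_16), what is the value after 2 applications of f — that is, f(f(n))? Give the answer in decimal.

36

2116 = (8,4,4)_16 → 8² + 4² + 4² = 96
96 = (6,0)_16 → 6² + 0² = 36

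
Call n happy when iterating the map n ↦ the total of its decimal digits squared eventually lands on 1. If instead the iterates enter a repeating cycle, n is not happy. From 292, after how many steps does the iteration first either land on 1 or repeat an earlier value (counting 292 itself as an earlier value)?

9

292 → 2² + 9² + 2² = 4 + 81 + 4 = 89
89 → 8² + 9² = 64 + 81 = 145
145 → 1² + 4² + 5² = 1 + 16 + 25 = 42
42 → 4² + 2² = 16 + 4 = 20
20 → 2² + 0² = 4 + 0 = 4
4 → 4² = 16
16 → 1² + 6² = 1 + 36 = 37
37 → 3² + 7² = 9 + 49 = 58
58 → 5² + 8² = 25 + 64 = 89  — 89 repeats.
That took 9 steps.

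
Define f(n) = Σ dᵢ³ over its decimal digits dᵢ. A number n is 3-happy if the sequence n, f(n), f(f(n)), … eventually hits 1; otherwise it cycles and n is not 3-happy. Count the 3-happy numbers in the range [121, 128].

121: 121 → 10 → 1  (reaches 1)
122: 122 → 17 → 344 → 155 → 251 → 134 → 92 → 737 → 713 → 371 → 371  (repeats 371)
123: 123 → 36 → 243 → 99 → 1458 → 702 → 351 → 153 → 153  (repeats 153)
124: 124 → 73 → 370 → 370  (repeats 370)
125: 125 → 134 → 92 → 737 → 713 → 371 → 371  (repeats 371)
126: 126 → 225 → 141 → 66 → 432 → 99 → 1458 → 702 → 351 → 153 → 153  (repeats 153)
127: 127 → 352 → 160 → 217 → 352  (repeats 352)
128: 128 → 521 → 134 → 92 → 737 → 713 → 371 → 371  (repeats 371)
3-happy: 121

1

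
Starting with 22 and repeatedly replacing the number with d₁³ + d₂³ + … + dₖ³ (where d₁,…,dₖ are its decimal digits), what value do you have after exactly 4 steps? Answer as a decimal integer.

160

22 → 2³ + 2³ = 16
16 → 1³ + 6³ = 217
217 → 2³ + 1³ + 7³ = 352
352 → 3³ + 5³ + 2³ = 160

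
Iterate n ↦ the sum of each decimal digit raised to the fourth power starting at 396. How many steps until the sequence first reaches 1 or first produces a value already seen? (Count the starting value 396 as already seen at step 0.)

9

396 → 3⁴ + 9⁴ + 6⁴ = 7938
7938 → 7⁴ + 9⁴ + 3⁴ + 8⁴ = 13139
13139 → 1⁴ + 3⁴ + 1⁴ + 3⁴ + 9⁴ = 6725
6725 → 6⁴ + 7⁴ + 2⁴ + 5⁴ = 4338
4338 → 4⁴ + 3⁴ + 3⁴ + 8⁴ = 4514
4514 → 4⁴ + 5⁴ + 1⁴ + 4⁴ = 1138
1138 → 1⁴ + 1⁴ + 3⁴ + 8⁴ = 4179
4179 → 4⁴ + 1⁴ + 7⁴ + 9⁴ = 9219
9219 → 9⁴ + 2⁴ + 1⁴ + 9⁴ = 13139  — 13139 repeats.
That took 9 steps.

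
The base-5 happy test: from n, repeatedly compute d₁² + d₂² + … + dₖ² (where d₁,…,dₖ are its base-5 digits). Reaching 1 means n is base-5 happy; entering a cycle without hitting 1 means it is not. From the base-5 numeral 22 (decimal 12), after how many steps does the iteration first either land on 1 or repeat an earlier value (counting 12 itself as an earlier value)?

5

12 = (2,2)_5 → 2² + 2² = 8
8 = (1,3)_5 → 1² + 3² = 10
10 = (2,0)_5 → 2² + 0² = 4
4 = (4)_5 → 4² = 16
16 = (3,1)_5 → 3² + 1² = 10  — 10 repeats.
That took 5 steps.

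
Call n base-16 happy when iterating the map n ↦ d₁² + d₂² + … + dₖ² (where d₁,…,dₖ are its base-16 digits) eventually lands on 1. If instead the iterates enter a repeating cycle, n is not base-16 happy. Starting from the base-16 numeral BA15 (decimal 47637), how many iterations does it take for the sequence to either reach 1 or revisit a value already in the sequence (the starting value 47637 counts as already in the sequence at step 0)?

47637 = (11,10,1,5)_16 → 11² + 10² + 1² + 5² = 121 + 100 + 1 + 25 = 247
247 = (15,7)_16 → 15² + 7² = 225 + 49 = 274
274 = (1,1,2)_16 → 1² + 1² + 2² = 1 + 1 + 4 = 6
6 = (6)_16 → 6² = 36
36 = (2,4)_16 → 2² + 4² = 4 + 16 = 20
20 = (1,4)_16 → 1² + 4² = 1 + 16 = 17
17 = (1,1)_16 → 1² + 1² = 1 + 1 = 2
2 = (2)_16 → 2² = 4
4 = (4)_16 → 4² = 16
16 = (1,0)_16 → 1² + 0² = 1 + 0 = 1  — reached 1.
That took 10 steps.

10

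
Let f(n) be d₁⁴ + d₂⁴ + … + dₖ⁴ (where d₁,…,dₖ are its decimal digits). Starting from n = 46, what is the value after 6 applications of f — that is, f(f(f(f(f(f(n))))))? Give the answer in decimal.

13747

46 → 4⁴ + 6⁴ = 256 + 1296 = 1552
1552 → 1⁴ + 5⁴ + 5⁴ + 2⁴ = 1 + 625 + 625 + 16 = 1267
1267 → 1⁴ + 2⁴ + 6⁴ + 7⁴ = 1 + 16 + 1296 + 2401 = 3714
3714 → 3⁴ + 7⁴ + 1⁴ + 4⁴ = 81 + 2401 + 1 + 256 = 2739
2739 → 2⁴ + 7⁴ + 3⁴ + 9⁴ = 16 + 2401 + 81 + 6561 = 9059
9059 → 9⁴ + 0⁴ + 5⁴ + 9⁴ = 6561 + 0 + 625 + 6561 = 13747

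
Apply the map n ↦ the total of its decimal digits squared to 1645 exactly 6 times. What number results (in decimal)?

16

1645 → 1² + 6² + 4² + 5² = 78
78 → 7² + 8² = 113
113 → 1² + 1² + 3² = 11
11 → 1² + 1² = 2
2 → 2² = 4
4 → 4² = 16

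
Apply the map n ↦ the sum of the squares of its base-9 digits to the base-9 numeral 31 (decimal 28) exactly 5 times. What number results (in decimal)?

50

28 = (3,1)_9 → 3² + 1² = 10
10 = (1,1)_9 → 1² + 1² = 2
2 = (2)_9 → 2² = 4
4 = (4)_9 → 4² = 16
16 = (1,7)_9 → 1² + 7² = 50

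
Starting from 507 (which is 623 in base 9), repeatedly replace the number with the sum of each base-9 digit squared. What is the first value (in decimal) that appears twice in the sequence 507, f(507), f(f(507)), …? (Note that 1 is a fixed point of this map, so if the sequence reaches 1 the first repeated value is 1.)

507 = (6,2,3)_9 → 6² + 2² + 3² = 49
49 = (5,4)_9 → 5² + 4² = 41
41 = (4,5)_9 → 4² + 5² = 41  — 41 already appeared earlier.

41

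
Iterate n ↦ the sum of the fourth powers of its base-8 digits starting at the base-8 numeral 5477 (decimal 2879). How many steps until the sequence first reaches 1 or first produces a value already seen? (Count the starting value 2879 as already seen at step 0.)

7

2879 = (5,4,7,7)_8 → 5⁴ + 4⁴ + 7⁴ + 7⁴ = 5683
5683 = (1,3,0,6,3)_8 → 1⁴ + 3⁴ + 0⁴ + 6⁴ + 3⁴ = 1459
1459 = (2,6,6,3)_8 → 2⁴ + 6⁴ + 6⁴ + 3⁴ = 2689
2689 = (5,2,0,1)_8 → 5⁴ + 2⁴ + 0⁴ + 1⁴ = 642
642 = (1,2,0,2)_8 → 1⁴ + 2⁴ + 0⁴ + 2⁴ = 33
33 = (4,1)_8 → 4⁴ + 1⁴ = 257
257 = (4,0,1)_8 → 4⁴ + 0⁴ + 1⁴ = 257  — 257 repeats.
That took 7 steps.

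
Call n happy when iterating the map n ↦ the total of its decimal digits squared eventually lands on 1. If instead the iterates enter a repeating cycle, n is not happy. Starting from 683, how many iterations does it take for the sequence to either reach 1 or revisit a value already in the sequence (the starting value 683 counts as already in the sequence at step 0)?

5

683 → 6² + 8² + 3² = 36 + 64 + 9 = 109
109 → 1² + 0² + 9² = 1 + 0 + 81 = 82
82 → 8² + 2² = 64 + 4 = 68
68 → 6² + 8² = 36 + 64 = 100
100 → 1² + 0² + 0² = 1 + 0 + 0 = 1  — reached 1.
That took 5 steps.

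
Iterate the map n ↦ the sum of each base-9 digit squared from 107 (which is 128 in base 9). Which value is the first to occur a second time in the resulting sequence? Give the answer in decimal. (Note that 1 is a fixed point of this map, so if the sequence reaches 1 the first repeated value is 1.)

107 = (1,2,8)_9 → 69
69 = (7,6)_9 → 85
85 = (1,0,4)_9 → 17
17 = (1,8)_9 → 65
65 = (7,2)_9 → 53
53 = (5,8)_9 → 89
89 = (1,0,8)_9 → 65  — 65 already appeared earlier.

65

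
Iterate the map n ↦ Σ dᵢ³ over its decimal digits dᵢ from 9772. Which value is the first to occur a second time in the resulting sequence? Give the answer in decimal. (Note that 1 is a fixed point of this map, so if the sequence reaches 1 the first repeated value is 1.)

1

9772 → 1423
1423 → 100
100 → 1  — reached the fixed point 1.
1 → 1, so 1 is the first repeated value.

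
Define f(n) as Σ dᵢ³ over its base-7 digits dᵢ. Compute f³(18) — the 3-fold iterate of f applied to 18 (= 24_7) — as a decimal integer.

18 = (2,4)_7 → 2³ + 4³ = 72
72 = (1,3,2)_7 → 1³ + 3³ + 2³ = 36
36 = (5,1)_7 → 5³ + 1³ = 126

126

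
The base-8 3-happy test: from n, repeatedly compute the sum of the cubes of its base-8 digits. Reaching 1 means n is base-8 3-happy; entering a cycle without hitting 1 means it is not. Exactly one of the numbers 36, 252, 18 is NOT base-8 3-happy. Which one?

36: 36 → 128 → 8 → 1  — reaches 1 (base-8 3-happy)
252: 252 → 434 → 440 → 559 → 469 → 476 → 434  — repeats 434 (not base-8 3-happy)
18: 18 → 16 → 8 → 1  — reaches 1 (base-8 3-happy)

252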